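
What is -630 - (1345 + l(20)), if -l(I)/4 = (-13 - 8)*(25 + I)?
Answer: -5755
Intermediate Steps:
l(I) = 2100 + 84*I (l(I) = -4*(-13 - 8)*(25 + I) = -(-84)*(25 + I) = -4*(-525 - 21*I) = 2100 + 84*I)
-630 - (1345 + l(20)) = -630 - (1345 + (2100 + 84*20)) = -630 - (1345 + (2100 + 1680)) = -630 - (1345 + 3780) = -630 - 1*5125 = -630 - 5125 = -5755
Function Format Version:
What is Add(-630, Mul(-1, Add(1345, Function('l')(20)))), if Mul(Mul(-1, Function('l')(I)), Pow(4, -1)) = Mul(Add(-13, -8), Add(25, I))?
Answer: -5755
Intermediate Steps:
Function('l')(I) = Add(2100, Mul(84, I)) (Function('l')(I) = Mul(-4, Mul(Add(-13, -8), Add(25, I))) = Mul(-4, Mul(-21, Add(25, I))) = Mul(-4, Add(-525, Mul(-21, I))) = Add(2100, Mul(84, I)))
Add(-630, Mul(-1, Add(1345, Function('l')(20)))) = Add(-630, Mul(-1, Add(1345, Add(2100, Mul(84, 20))))) = Add(-630, Mul(-1, Add(1345, Add(2100, 1680)))) = Add(-630, Mul(-1, Add(1345, 3780))) = Add(-630, Mul(-1, 5125)) = Add(-630, -5125) = -5755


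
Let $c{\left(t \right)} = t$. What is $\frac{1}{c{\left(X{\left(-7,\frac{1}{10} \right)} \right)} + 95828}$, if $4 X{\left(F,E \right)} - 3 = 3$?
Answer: $\frac{2}{191659} \approx 1.0435 \cdot 10^{-5}$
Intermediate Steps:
$X{\left(F,E \right)} = \frac{3}{2}$ ($X{\left(F,E \right)} = \frac{3}{4} + \frac{1}{4} \cdot 3 = \frac{3}{4} + \frac{3}{4} = \frac{3}{2}$)
$\frac{1}{c{\left(X{\left(-7,\frac{1}{10} \right)} \right)} + 95828} = \frac{1}{\frac{3}{2} + 95828} = \frac{1}{\frac{191659}{2}} = \frac{2}{191659}$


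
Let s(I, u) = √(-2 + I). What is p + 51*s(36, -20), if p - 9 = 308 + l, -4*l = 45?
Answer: 1223/4 + 51*√34 ≈ 603.13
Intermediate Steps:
l = -45/4 (l = -¼*45 = -45/4 ≈ -11.250)
p = 1223/4 (p = 9 + (308 - 45/4) = 9 + 1187/4 = 1223/4 ≈ 305.75)
p + 51*s(36, -20) = 1223/4 + 51*√(-2 + 36) = 1223/4 + 51*√34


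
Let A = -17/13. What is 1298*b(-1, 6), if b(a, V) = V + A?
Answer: 79178/13 ≈ 6090.6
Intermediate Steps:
A = -17/13 (A = -17*1/13 = -17/13 ≈ -1.3077)
b(a, V) = -17/13 + V (b(a, V) = V - 17/13 = -17/13 + V)
1298*b(-1, 6) = 1298*(-17/13 + 6) = 1298*(61/13) = 79178/13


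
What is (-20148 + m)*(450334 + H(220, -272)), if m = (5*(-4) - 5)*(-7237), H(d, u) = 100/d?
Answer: 796437648583/11 ≈ 7.2403e+10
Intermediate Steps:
m = 180925 (m = (-20 - 5)*(-7237) = -25*(-7237) = 180925)
(-20148 + m)*(450334 + H(220, -272)) = (-20148 + 180925)*(450334 + 100/220) = 160777*(450334 + 100*(1/220)) = 160777*(450334 + 5/11) = 160777*(4953679/11) = 796437648583/11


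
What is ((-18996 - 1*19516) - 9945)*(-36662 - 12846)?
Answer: 2399009156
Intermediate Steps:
((-18996 - 1*19516) - 9945)*(-36662 - 12846) = ((-18996 - 19516) - 9945)*(-49508) = (-38512 - 9945)*(-49508) = -48457*(-49508) = 2399009156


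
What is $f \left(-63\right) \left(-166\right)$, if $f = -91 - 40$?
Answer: $-1369998$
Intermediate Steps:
$f = -131$ ($f = -91 - 40 = -131$)
$f \left(-63\right) \left(-166\right) = \left(-131\right) \left(-63\right) \left(-166\right) = 8253 \left(-166\right) = -1369998$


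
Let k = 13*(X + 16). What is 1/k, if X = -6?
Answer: 1/130 ≈ 0.0076923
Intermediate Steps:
k = 130 (k = 13*(-6 + 16) = 13*10 = 130)
1/k = 1/130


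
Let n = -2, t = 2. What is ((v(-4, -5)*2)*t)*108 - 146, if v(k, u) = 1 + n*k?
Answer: 3742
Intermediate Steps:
v(k, u) = 1 - 2*k
((v(-4, -5)*2)*t)*108 - 146 = (((1 - 2*(-4))*2)*2)*108 - 146 = (((1 + 8)*2)*2)*108 - 146 = ((9*2)*2)*108 - 146 = (18*2)*108 - 146 = 36*108 - 146 = 3888 - 146 = 3742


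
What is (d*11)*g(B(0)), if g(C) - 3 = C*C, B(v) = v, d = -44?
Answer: -1452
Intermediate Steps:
g(C) = 3 + C² (g(C) = 3 + C*C = 3 + C²)
(d*11)*g(B(0)) = (-44*11)*(3 + 0²) = -484*(3 + 0) = -484*3 = -1452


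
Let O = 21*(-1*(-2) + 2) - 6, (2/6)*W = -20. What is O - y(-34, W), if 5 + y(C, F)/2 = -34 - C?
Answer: 88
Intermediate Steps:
W = -60 (W = 3*(-20) = -60)
y(C, F) = -78 - 2*C (y(C, F) = -10 + 2*(-34 - C) = -10 + (-68 - 2*C) = -78 - 2*C)
O = 78 (O = 21*(2 + 2) - 6 = 21*4 - 6 = 84 - 6 = 78)
O - y(-34, W) = 78 - (-78 - 2*(-34)) = 78 - (-78 + 68) = 78 - 1*(-10) = 78 + 10 = 88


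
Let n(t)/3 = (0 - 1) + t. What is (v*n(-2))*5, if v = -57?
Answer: 2565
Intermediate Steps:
n(t) = -3 + 3*t (n(t) = 3*((0 - 1) + t) = 3*(-1 + t) = -3 + 3*t)
(v*n(-2))*5 = -57*(-3 + 3*(-2))*5 = -57*(-3 - 6)*5 = -57*(-9)*5 = 513*5 = 2565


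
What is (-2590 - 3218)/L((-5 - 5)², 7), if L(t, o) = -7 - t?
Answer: 5808/107 ≈ 54.280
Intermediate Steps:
(-2590 - 3218)/L((-5 - 5)², 7) = (-2590 - 3218)/(-7 - (-5 - 5)²) = -5808/(-7 - 1*(-10)²) = -5808/(-7 - 1*100) = -5808/(-7 - 100) = -5808/(-107) = -5808*(-1/107) = 5808/107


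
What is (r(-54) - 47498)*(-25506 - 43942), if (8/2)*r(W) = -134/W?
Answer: 89062146554/27 ≈ 3.2986e+9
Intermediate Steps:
r(W) = -67/(2*W) (r(W) = (-134/W)/4 = -67/(2*W))
(r(-54) - 47498)*(-25506 - 43942) = (-67/2/(-54) - 47498)*(-25506 - 43942) = (-67/2*(-1/54) - 47498)*(-69448) = (67/108 - 47498)*(-69448) = -5129717/108*(-69448) = 89062146554/27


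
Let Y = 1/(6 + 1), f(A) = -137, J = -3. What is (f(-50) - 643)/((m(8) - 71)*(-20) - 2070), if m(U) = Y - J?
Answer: 546/499 ≈ 1.0942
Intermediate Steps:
Y = ⅐ (Y = 1/7 = ⅐ ≈ 0.14286)
m(U) = 22/7 (m(U) = ⅐ - 1*(-3) = ⅐ + 3 = 22/7)
(f(-50) - 643)/((m(8) - 71)*(-20) - 2070) = (-137 - 643)/((22/7 - 71)*(-20) - 2070) = -780/(-475/7*(-20) - 2070) = -780/(9500/7 - 2070) = -780/(-4990/7) = -780*(-7/4990) = 546/499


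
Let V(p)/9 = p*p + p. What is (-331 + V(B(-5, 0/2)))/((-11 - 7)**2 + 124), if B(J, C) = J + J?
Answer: 479/448 ≈ 1.0692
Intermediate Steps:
B(J, C) = 2*J
V(p) = 9*p + 9*p**2 (V(p) = 9*(p*p + p) = 9*(p**2 + p) = 9*(p + p**2) = 9*p + 9*p**2)
(-331 + V(B(-5, 0/2)))/((-11 - 7)**2 + 124) = (-331 + 9*(2*(-5))*(1 + 2*(-5)))/((-11 - 7)**2 + 124) = (-331 + 9*(-10)*(1 - 10))/((-18)**2 + 124) = (-331 + 9*(-10)*(-9))/(324 + 124) = (-331 + 810)/448 = 479*(1/448) = 479/448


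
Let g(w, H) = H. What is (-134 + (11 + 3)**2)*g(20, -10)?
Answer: -620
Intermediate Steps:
(-134 + (11 + 3)**2)*g(20, -10) = (-134 + (11 + 3)**2)*(-10) = (-134 + 14**2)*(-10) = (-134 + 196)*(-10) = 62*(-10) = -620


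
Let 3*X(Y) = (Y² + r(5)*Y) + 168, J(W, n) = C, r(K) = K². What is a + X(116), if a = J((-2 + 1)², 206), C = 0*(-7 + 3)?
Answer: 5508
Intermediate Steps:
C = 0 (C = 0*(-4) = 0)
J(W, n) = 0
X(Y) = 56 + Y²/3 + 25*Y/3 (X(Y) = ((Y² + 5²*Y) + 168)/3 = ((Y² + 25*Y) + 168)/3 = (168 + Y² + 25*Y)/3 = 56 + Y²/3 + 25*Y/3)
a = 0
a + X(116) = 0 + (56 + (⅓)*116² + (25/3)*116) = 0 + (56 + (⅓)*13456 + 2900/3) = 0 + (56 + 13456/3 + 2900/3) = 0 + 5508 = 5508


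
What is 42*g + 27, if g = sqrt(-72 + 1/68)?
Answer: 27 + 21*I*sqrt(83215)/17 ≈ 27.0 + 356.35*I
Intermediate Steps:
g = I*sqrt(83215)/34 (g = sqrt(-72 + 1/68) = sqrt(-4895/68) = I*sqrt(83215)/34 ≈ 8.4844*I)
42*g + 27 = 42*(I*sqrt(83215)/34) + 27 = 21*I*sqrt(83215)/17 + 27 = 27 + 21*I*sqrt(83215)/17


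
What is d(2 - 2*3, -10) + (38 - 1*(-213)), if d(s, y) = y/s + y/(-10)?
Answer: 509/2 ≈ 254.50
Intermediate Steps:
d(s, y) = -y/10 + y/s (d(s, y) = y/s + y*(-1/10) = y/s - y/10 = -y/10 + y/s)
d(2 - 2*3, -10) + (38 - 1*(-213)) = (-1/10*(-10) - 10/(2 - 2*3)) + (38 - 1*(-213)) = (1 - 10/(2 - 6)) + (38 + 213) = (1 - 10/(-4)) + 251 = (1 - 10*(-1/4)) + 251 = (1 + 5/2) + 251 = 7/2 + 251 = 509/2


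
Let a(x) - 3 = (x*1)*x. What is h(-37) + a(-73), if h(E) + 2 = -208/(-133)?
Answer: 709098/133 ≈ 5331.6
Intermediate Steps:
h(E) = -58/133 (h(E) = -2 - 208/(-133) = -2 - 208*(-1/133) = -2 + 208/133 = -58/133)
a(x) = 3 + x**2 (a(x) = 3 + (x*1)*x = 3 + x*x = 3 + x**2)
h(-37) + a(-73) = -58/133 + (3 + (-73)**2) = -58/133 + (3 + 5329) = -58/133 + 5332 = 709098/133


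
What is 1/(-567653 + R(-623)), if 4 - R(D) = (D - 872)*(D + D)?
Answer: -1/2430419 ≈ -4.1145e-7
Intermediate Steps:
R(D) = 4 - 2*D*(-872 + D) (R(D) = 4 - (D - 872)*(D + D) = 4 - (-872 + D)*2*D = 4 - 2*D*(-872 + D))
1/(-567653 + R(-623)) = 1/(-567653 + (4 - 2*(-623)² + 1744*(-623))) = 1/(-567653 + (4 - 2*388129 - 1086512)) = 1/(-567653 + (4 - 776258 - 1086512)) = 1/(-567653 - 1862766) = 1/(-2430419) = -1/2430419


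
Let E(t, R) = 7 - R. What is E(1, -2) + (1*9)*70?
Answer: 639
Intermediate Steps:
E(1, -2) + (1*9)*70 = (7 - 1*(-2)) + (1*9)*70 = (7 + 2) + 9*70 = 9 + 630 = 639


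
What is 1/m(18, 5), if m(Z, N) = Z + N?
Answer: 1/23 ≈ 0.043478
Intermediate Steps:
m(Z, N) = N + Z
1/m(18, 5) = 1/(5 + 18) = 1/23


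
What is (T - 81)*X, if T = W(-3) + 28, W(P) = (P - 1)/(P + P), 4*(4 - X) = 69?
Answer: 8321/12 ≈ 693.42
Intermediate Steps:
X = -53/4 (X = 4 - ¼*69 = 4 - 69/4 = -53/4 ≈ -13.250)
W(P) = (-1 + P)/(2*P) (W(P) = (-1 + P)/((2*P)) = (-1 + P)*(1/(2*P)) = (-1 + P)/(2*P))
T = 86/3 (T = (½)*(-1 - 3)/(-3) + 28 = (½)*(-⅓)*(-4) + 28 = ⅔ + 28 = 86/3 ≈ 28.667)
(T - 81)*X = (86/3 - 81)*(-53/4) = -157/3*(-53/4) = 8321/12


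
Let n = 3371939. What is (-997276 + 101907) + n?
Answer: 2476570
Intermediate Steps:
(-997276 + 101907) + n = (-997276 + 101907) + 3371939 = -895369 + 3371939 = 2476570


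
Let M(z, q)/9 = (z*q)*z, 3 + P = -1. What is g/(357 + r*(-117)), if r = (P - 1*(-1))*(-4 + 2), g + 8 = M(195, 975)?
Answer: -333669367/345 ≈ -9.6716e+5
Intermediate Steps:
P = -4 (P = -3 - 1 = -4)
M(z, q) = 9*q*z² (M(z, q) = 9*((z*q)*z) = 9*((q*z)*z) = 9*(q*z²) = 9*q*z²)
g = 333669367 (g = -8 + 9*975*195² = -8 + 9*975*38025 = -8 + 333669375 = 333669367)
r = 6 (r = (-4 - 1*(-1))*(-4 + 2) = (-4 + 1)*(-2) = -3*(-2) = 6)
g/(357 + r*(-117)) = 333669367/(357 + 6*(-117)) = 333669367/(357 - 702) = 333669367/(-345) = 333669367*(-1/345) = -333669367/345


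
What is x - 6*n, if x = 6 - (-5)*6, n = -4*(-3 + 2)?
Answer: 12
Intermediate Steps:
n = 4 (n = -4*(-1) = 4)
x = 36 (x = 6 - 1*(-30) = 6 + 30 = 36)
x - 6*n = 36 - 6*4 = 36 - 24 = 12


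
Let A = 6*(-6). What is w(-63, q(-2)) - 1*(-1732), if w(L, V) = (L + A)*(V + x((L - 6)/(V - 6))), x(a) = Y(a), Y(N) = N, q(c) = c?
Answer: 8609/8 ≈ 1076.1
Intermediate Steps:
A = -36
x(a) = a
w(L, V) = (-36 + L)*(V + (-6 + L)/(-6 + V)) (w(L, V) = (L - 36)*(V + (L - 6)/(V - 6)) = (-36 + L)*(V + (-6 + L)/(-6 + V)))
w(-63, q(-2)) - 1*(-1732) = (216 - 36*(-63) - 63*(-6 - 63) - 2*(-36 - 63)*(-6 - 2))/(-6 - 2) - 1*(-1732) = (216 + 2268 - 63*(-69) - 2*(-99)*(-8))/(-8) + 1732 = -(216 + 2268 + 4347 - 1584)/8 + 1732 = -⅛*5247 + 1732 = -5247/8 + 1732 = 8609/8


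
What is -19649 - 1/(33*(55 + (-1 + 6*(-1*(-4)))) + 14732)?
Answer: -340045595/17306 ≈ -19649.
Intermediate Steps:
-19649 - 1/(33*(55 + (-1 + 6*(-1*(-4)))) + 14732) = -19649 - 1/(33*(55 + (-1 + 6*4)) + 14732) = -19649 - 1/(33*(55 + (-1 + 24)) + 14732) = -19649 - 1/(33*(55 + 23) + 14732) = -19649 - 1/(33*78 + 14732) = -19649 - 1/(2574 + 14732) = -19649 - 1/17306 = -340045595/17306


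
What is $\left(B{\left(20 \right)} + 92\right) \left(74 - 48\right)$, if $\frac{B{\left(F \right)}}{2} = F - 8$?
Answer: $3016$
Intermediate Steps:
$B{\left(F \right)} = -16 + 2 F$ ($B{\left(F \right)} = 2 \left(F - 8\right) = 2 \left(-8 + F\right) = -16 + 2 F$)
$\left(B{\left(20 \right)} + 92\right) \left(74 - 48\right) = \left(\left(-16 + 2 \cdot 20\right) + 92\right) \left(74 - 48\right) = \left(\left(-16 + 40\right) + 92\right) 26 = \left(24 + 92\right) 26 = 116 \cdot 26 = 3016$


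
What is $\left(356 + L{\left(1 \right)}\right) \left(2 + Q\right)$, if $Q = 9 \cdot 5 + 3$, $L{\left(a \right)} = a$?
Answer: $17850$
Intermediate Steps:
$Q = 48$ ($Q = 45 + 3 = 48$)
$\left(356 + L{\left(1 \right)}\right) \left(2 + Q\right) = \left(356 + 1\right) \left(2 + 48\right) = 357 \cdot 50 = 17850$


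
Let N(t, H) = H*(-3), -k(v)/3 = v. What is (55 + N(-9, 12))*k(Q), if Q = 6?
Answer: -342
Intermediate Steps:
k(v) = -3*v
N(t, H) = -3*H
(55 + N(-9, 12))*k(Q) = (55 - 3*12)*(-3*6) = (55 - 36)*(-18) = 19*(-18) = -342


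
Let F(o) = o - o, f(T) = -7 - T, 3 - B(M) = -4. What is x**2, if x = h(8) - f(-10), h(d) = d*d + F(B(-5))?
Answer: 3721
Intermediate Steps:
B(M) = 7 (B(M) = 3 - 1*(-4) = 3 + 4 = 7)
F(o) = 0
h(d) = d**2 (h(d) = d*d + 0 = d**2 + 0 = d**2)
x = 61 (x = 8**2 - (-7 - 1*(-10)) = 64 - (-7 + 10) = 64 - 1*3 = 64 - 3 = 61)
x**2 = 61**2 = 3721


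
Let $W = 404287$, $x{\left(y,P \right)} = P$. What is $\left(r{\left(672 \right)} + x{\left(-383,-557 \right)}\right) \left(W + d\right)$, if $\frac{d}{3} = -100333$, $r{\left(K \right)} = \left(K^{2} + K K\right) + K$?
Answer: $93298294504$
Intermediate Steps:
$r{\left(K \right)} = K + 2 K^{2}$ ($r{\left(K \right)} = \left(K^{2} + K^{2}\right) + K = 2 K^{2} + K = K + 2 K^{2}$)
$d = -300999$ ($d = 3 \left(-100333\right) = -300999$)
$\left(r{\left(672 \right)} + x{\left(-383,-557 \right)}\right) \left(W + d\right) = \left(672 \left(1 + 2 \cdot 672\right) - 557\right) \left(404287 - 300999\right) = \left(672 \left(1 + 1344\right) - 557\right) 103288 = \left(672 \cdot 1345 - 557\right) 103288 = \left(903840 - 557\right) 103288 = 903283 \cdot 103288 = 93298294504$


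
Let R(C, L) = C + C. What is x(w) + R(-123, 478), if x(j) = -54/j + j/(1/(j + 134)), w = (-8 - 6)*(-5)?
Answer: 491163/35 ≈ 14033.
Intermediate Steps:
R(C, L) = 2*C
w = 70 (w = -14*(-5) = 70)
x(j) = -54/j + j*(134 + j) (x(j) = -54/j + j/(1/(134 + j)) = -54/j + j*(134 + j))
x(w) + R(-123, 478) = (-54 + 70**2*(134 + 70))/70 + 2*(-123) = (-54 + 4900*204)/70 - 246 = (-54 + 999600)/70 - 246 = (1/70)*999546 - 246 = 499773/35 - 246 = 491163/35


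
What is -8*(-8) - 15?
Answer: 49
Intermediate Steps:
-8*(-8) - 15 = 64 - 15 = 49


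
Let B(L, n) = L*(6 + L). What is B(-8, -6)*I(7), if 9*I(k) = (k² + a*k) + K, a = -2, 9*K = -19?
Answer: 4736/81 ≈ 58.469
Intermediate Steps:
K = -19/9 (K = (⅑)*(-19) = -19/9 ≈ -2.1111)
I(k) = -19/81 - 2*k/9 + k²/9 (I(k) = ((k² - 2*k) - 19/9)/9 = (-19/9 + k² - 2*k)/9 = -19/81 - 2*k/9 + k²/9)
B(-8, -6)*I(7) = (-8*(6 - 8))*(-19/81 - 2/9*7 + (⅑)*7²) = (-8*(-2))*(-19/81 - 14/9 + (⅑)*49) = 16*(-19/81 - 14/9 + 49/9) = 16*(296/81) = 4736/81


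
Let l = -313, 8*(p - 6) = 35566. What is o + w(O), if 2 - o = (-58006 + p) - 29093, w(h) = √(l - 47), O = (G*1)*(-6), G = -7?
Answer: 330597/4 + 6*I*√10 ≈ 82649.0 + 18.974*I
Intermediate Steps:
p = 17807/4 (p = 6 + (⅛)*35566 = 6 + 17783/4 = 17807/4 ≈ 4451.8)
O = 42 (O = -7*1*(-6) = -7*(-6) = 42)
w(h) = 6*I*√10 (w(h) = √(-313 - 47) = √(-360) = 6*I*√10)
o = 330597/4 (o = 2 - ((-58006 + 17807/4) - 29093) = 2 - (-214217/4 - 29093) = 2 - 1*(-330589/4) = 2 + 330589/4 = 330597/4 ≈ 82649.)
o + w(O) = 330597/4 + 6*I*√10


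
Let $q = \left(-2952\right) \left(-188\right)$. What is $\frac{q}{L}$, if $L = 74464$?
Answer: $\frac{17343}{2327} \approx 7.4529$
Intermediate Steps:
$q = 554976$
$\frac{q}{L} = \frac{554976}{74464} = 554976 \cdot \frac{1}{74464} = \frac{17343}{2327}$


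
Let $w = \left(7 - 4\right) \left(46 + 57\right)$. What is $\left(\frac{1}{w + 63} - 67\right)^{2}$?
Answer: $\frac{621155929}{138384} \approx 4488.6$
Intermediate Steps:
$w = 309$ ($w = 3 \cdot 103 = 309$)
$\left(\frac{1}{w + 63} - 67\right)^{2} = \left(\frac{1}{309 + 63} - 67\right)^{2} = \left(\frac{1}{372} - 67\right)^{2} = \left(- \frac{24923}{372}\right)^{2} = \frac{621155929}{138384}$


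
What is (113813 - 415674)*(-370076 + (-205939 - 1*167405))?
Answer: 224409504620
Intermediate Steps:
(113813 - 415674)*(-370076 + (-205939 - 1*167405)) = -301861*(-370076 + (-205939 - 167405)) = -301861*(-370076 - 373344) = -301861*(-743420) = 224409504620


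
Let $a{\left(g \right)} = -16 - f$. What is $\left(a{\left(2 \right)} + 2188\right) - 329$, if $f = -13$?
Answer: $1856$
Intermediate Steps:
$a{\left(g \right)} = -3$ ($a{\left(g \right)} = -16 - -13 = -16 + 13 = -3$)
$\left(a{\left(2 \right)} + 2188\right) - 329 = \left(-3 + 2188\right) - 329 = 2185 - 329 = 1856$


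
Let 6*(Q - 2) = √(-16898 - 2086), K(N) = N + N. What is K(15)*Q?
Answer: 60 + 10*I*√4746 ≈ 60.0 + 688.91*I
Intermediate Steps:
K(N) = 2*N
Q = 2 + I*√4746/3 (Q = 2 + √(-16898 - 2086)/6 = 2 + √(-18984)/6 = 2 + (2*I*√4746)/6 = 2 + I*√4746/3 ≈ 2.0 + 22.964*I)
K(15)*Q = (2*15)*(2 + I*√4746/3) = 30*(2 + I*√4746/3) = 60 + 10*I*√4746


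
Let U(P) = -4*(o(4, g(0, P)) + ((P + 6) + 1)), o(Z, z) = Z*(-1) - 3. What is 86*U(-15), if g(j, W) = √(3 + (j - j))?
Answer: 5160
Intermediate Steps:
g(j, W) = √3 (g(j, W) = √(3 + 0) = √3)
o(Z, z) = -3 - Z (o(Z, z) = -Z - 3 = -3 - Z)
U(P) = -4*P (U(P) = -4*((-3 - 1*4) + ((P + 6) + 1)) = -4*((-3 - 4) + ((6 + P) + 1)) = -4*(-7 + (7 + P)) = -4*P)
86*U(-15) = 86*(-4*(-15)) = 86*60 = 5160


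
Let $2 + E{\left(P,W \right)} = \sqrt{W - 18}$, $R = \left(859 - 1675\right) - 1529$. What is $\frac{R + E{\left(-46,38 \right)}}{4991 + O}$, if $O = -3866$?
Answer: $- \frac{2347}{1125} + \frac{2 \sqrt{5}}{1125} \approx -2.0822$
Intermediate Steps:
$R = -2345$ ($R = -816 - 1529 = -2345$)
$E{\left(P,W \right)} = -2 + \sqrt{-18 + W}$ ($E{\left(P,W \right)} = -2 + \sqrt{W - 18} = -2 + \sqrt{-18 + W}$)
$\frac{R + E{\left(-46,38 \right)}}{4991 + O} = \frac{-2345 - \left(2 - \sqrt{-18 + 38}\right)}{4991 - 3866} = \frac{-2345 - \left(2 - \sqrt{20}\right)}{1125} = \left(-2345 - \left(2 - 2 \sqrt{5}\right)\right) \frac{1}{1125} = \left(-2347 + 2 \sqrt{5}\right) \frac{1}{1125} = - \frac{2347}{1125} + \frac{2 \sqrt{5}}{1125}$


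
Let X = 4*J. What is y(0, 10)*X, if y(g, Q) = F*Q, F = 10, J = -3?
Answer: -1200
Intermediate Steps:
X = -12 (X = 4*(-3) = -12)
y(g, Q) = 10*Q
y(0, 10)*X = (10*10)*(-12) = 100*(-12) = -1200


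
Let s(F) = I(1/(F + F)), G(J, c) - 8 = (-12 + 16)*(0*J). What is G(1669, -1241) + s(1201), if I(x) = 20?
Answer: 28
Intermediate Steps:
G(J, c) = 8 (G(J, c) = 8 + (-12 + 16)*(0*J) = 8 + 4*0 = 8 + 0 = 8)
s(F) = 20
G(1669, -1241) + s(1201) = 8 + 20 = 28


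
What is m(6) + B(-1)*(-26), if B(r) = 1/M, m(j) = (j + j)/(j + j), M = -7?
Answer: 33/7 ≈ 4.7143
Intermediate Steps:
m(j) = 1 (m(j) = (2*j)/((2*j)) = (2*j)*(1/(2*j)) = 1)
B(r) = -⅐ (B(r) = 1/(-7) = -⅐)
m(6) + B(-1)*(-26) = 1 - ⅐*(-26) = 1 + 26/7 = 33/7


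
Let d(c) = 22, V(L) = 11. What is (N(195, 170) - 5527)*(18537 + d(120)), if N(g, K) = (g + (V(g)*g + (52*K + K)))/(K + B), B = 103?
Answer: -27792492239/273 ≈ -1.0180e+8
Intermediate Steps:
N(g, K) = (12*g + 53*K)/(103 + K) (N(g, K) = (g + (11*g + (52*K + K)))/(K + 103) = (g + (11*g + 53*K))/(103 + K) = (12*g + 53*K)/(103 + K))
(N(195, 170) - 5527)*(18537 + d(120)) = ((12*195 + 53*170)/(103 + 170) - 5527)*(18537 + 22) = ((2340 + 9010)/273 - 5527)*18559 = ((1/273)*11350 - 5527)*18559 = (11350/273 - 5527)*18559 = -1497521/273*18559 = -27792492239/273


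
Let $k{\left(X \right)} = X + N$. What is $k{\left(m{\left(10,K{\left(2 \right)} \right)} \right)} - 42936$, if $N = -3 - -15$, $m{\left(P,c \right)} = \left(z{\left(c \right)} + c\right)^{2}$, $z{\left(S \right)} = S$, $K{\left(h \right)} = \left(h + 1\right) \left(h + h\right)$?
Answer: $-42348$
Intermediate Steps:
$K{\left(h \right)} = 2 h \left(1 + h\right)$ ($K{\left(h \right)} = \left(1 + h\right) 2 h = 2 h \left(1 + h\right)$)
$m{\left(P,c \right)} = 4 c^{2}$ ($m{\left(P,c \right)} = \left(c + c\right)^{2} = \left(2 c\right)^{2} = 4 c^{2}$)
$N = 12$ ($N = -3 + 15 = 12$)
$k{\left(X \right)} = 12 + X$ ($k{\left(X \right)} = X + 12 = 12 + X$)
$k{\left(m{\left(10,K{\left(2 \right)} \right)} \right)} - 42936 = \left(12 + 4 \left(2 \cdot 2 \left(1 + 2\right)\right)^{2}\right) - 42936 = \left(12 + 4 \left(2 \cdot 2 \cdot 3\right)^{2}\right) - 42936 = \left(12 + 4 \cdot 12^{2}\right) - 42936 = \left(12 + 4 \cdot 144\right) - 42936 = \left(12 + 576\right) - 42936 = 588 - 42936 = -42348$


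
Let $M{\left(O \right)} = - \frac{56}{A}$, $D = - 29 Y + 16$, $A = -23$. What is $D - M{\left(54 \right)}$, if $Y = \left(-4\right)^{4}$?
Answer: $- \frac{170440}{23} \approx -7410.4$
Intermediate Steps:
$Y = 256$
$D = -7408$ ($D = \left(-29\right) 256 + 16 = -7424 + 16 = -7408$)
$M{\left(O \right)} = \frac{56}{23}$ ($M{\left(O \right)} = - \frac{56}{-23} = \left(-56\right) \left(- \frac{1}{23}\right) = \frac{56}{23}$)
$D - M{\left(54 \right)} = -7408 - \frac{56}{23} = - \frac{170440}{23}$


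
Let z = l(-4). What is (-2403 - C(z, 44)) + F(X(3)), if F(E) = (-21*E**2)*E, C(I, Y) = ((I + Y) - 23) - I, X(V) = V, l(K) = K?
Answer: -2991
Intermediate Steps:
z = -4
C(I, Y) = -23 + Y (C(I, Y) = (-23 + I + Y) - I = -23 + Y)
F(E) = -21*E**3
(-2403 - C(z, 44)) + F(X(3)) = (-2403 - (-23 + 44)) - 21*3**3 = (-2403 - 1*21) - 21*27 = (-2403 - 21) - 567 = -2424 - 567 = -2991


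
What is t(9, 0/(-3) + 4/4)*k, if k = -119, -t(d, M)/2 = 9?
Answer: 2142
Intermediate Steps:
t(d, M) = -18 (t(d, M) = -2*9 = -18)
t(9, 0/(-3) + 4/4)*k = -18*(-119) = 2142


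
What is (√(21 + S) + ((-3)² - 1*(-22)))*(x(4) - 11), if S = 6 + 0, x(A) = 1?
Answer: -310 - 30*√3 ≈ -361.96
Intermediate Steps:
S = 6
(√(21 + S) + ((-3)² - 1*(-22)))*(x(4) - 11) = (√(21 + 6) + ((-3)² - 1*(-22)))*(1 - 11) = (√27 + (9 + 22))*(-10) = (3*√3 + 31)*(-10) = (31 + 3*√3)*(-10) = -310 - 30*√3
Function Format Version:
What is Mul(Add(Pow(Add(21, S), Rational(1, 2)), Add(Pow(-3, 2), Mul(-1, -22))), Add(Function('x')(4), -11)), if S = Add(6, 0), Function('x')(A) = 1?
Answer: Add(-310, Mul(-30, Pow(3, Rational(1, 2)))) ≈ -361.96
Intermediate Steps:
S = 6
Mul(Add(Pow(Add(21, S), Rational(1, 2)), Add(Pow(-3, 2), Mul(-1, -22))), Add(Function('x')(4), -11)) = Mul(Add(Pow(Add(21, 6), Rational(1, 2)), Add(Pow(-3, 2), Mul(-1, -22))), Add(1, -11)) = Mul(Add(Pow(27, Rational(1, 2)), Add(9, 22)), -10) = Mul(Add(Mul(3, Pow(3, Rational(1, 2))), 31), -10) = Mul(Add(31, Mul(3, Pow(3, Rational(1, 2)))), -10) = Add(-310, Mul(-30, Pow(3, Rational(1, 2))))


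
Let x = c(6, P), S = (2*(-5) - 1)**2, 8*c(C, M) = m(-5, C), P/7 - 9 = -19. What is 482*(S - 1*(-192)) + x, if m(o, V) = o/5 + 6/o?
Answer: 6034629/40 ≈ 1.5087e+5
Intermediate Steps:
m(o, V) = 6/o + o/5 (m(o, V) = o*(1/5) + 6/o = o/5 + 6/o = 6/o + o/5)
P = -70 (P = 63 + 7*(-19) = 63 - 133 = -70)
c(C, M) = -11/40 (c(C, M) = (6/(-5) + (1/5)*(-5))/8 = (6*(-1/5) - 1)/8 = (-6/5 - 1)/8 = (1/8)*(-11/5) = -11/40)
S = 121 (S = (-10 - 1)**2 = (-11)**2 = 121)
x = -11/40 ≈ -0.27500
482*(S - 1*(-192)) + x = 482*(121 - 1*(-192)) - 11/40 = 482*(121 + 192) - 11/40 = 482*313 - 11/40 = 150866 - 11/40 = 6034629/40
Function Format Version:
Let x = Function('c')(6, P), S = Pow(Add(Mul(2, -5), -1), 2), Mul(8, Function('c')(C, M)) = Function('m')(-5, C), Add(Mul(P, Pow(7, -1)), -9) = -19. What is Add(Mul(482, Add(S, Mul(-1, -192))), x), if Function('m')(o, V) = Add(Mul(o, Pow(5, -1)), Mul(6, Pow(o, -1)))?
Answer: Rational(6034629, 40) ≈ 1.5087e+5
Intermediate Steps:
Function('m')(o, V) = Add(Mul(6, Pow(o, -1)), Mul(Rational(1, 5), o)) (Function('m')(o, V) = Add(Mul(o, Rational(1, 5)), Mul(6, Pow(o, -1))) = Add(Mul(Rational(1, 5), o), Mul(6, Pow(o, -1))) = Add(Mul(6, Pow(o, -1)), Mul(Rational(1, 5), o)))
P = -70 (P = Add(63, Mul(7, -19)) = Add(63, -133) = -70)
Function('c')(C, M) = Rational(-11, 40) (Function('c')(C, M) = Mul(Rational(1, 8), Add(Mul(6, Pow(-5, -1)), Mul(Rational(1, 5), -5))) = Mul(Rational(1, 8), Add(Mul(6, Rational(-1, 5)), -1)) = Mul(Rational(1, 8), Add(Rational(-6, 5), -1)) = Mul(Rational(1, 8), Rational(-11, 5)) = Rational(-11, 40))
S = 121 (S = Pow(Add(-10, -1), 2) = Pow(-11, 2) = 121)
x = Rational(-11, 40) ≈ -0.27500
Add(Mul(482, Add(S, Mul(-1, -192))), x) = Add(Mul(482, Add(121, Mul(-1, -192))), Rational(-11, 40)) = Add(Mul(482, Add(121, 192)), Rational(-11, 40)) = Add(Mul(482, 313), Rational(-11, 40)) = Add(150866, Rational(-11, 40)) = Rational(6034629, 40)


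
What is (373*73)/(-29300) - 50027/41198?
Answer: -1293785721/603550700 ≈ -2.1436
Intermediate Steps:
(373*73)/(-29300) - 50027/41198 = 27229*(-1/29300) - 50027*1/41198 = -27229/29300 - 50027/41198 = -1293785721/603550700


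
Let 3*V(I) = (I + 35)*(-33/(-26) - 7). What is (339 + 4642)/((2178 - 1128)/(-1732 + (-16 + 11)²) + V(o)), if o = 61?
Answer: -36844457/1361046 ≈ -27.071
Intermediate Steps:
V(I) = -5215/78 - 149*I/78 (V(I) = ((I + 35)*(-33/(-26) - 7))/3 = ((35 + I)*(-33*(-1/26) - 7))/3 = ((35 + I)*(33/26 - 7))/3 = ((35 + I)*(-149/26))/3 = (-5215/26 - 149*I/26)/3 = -5215/78 - 149*I/78)
(339 + 4642)/((2178 - 1128)/(-1732 + (-16 + 11)²) + V(o)) = (339 + 4642)/((2178 - 1128)/(-1732 + (-16 + 11)²) + (-5215/78 - 149/78*61)) = 4981/(1050/(-1732 + (-5)²) + (-5215/78 - 9089/78)) = 4981/(1050/(-1732 + 25) - 2384/13) = 4981/(1050/(-1707) - 2384/13) = 4981/(1050*(-1/1707) - 2384/13) = 4981/(-350/569 - 2384/13) = 4981/(-1361046/7397) = 4981*(-7397/1361046) = -36844457/1361046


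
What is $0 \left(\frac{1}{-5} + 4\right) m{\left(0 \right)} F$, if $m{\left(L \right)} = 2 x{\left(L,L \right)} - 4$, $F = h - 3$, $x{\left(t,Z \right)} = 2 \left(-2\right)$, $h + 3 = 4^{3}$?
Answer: $0$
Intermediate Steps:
$h = 61$ ($h = -3 + 4^{3} = -3 + 64 = 61$)
$x{\left(t,Z \right)} = -4$
$F = 58$ ($F = 61 - 3 = 58$)
$m{\left(L \right)} = -12$ ($m{\left(L \right)} = 2 \left(-4\right) - 4 = -8 - 4 = -12$)
$0 \left(\frac{1}{-5} + 4\right) m{\left(0 \right)} F = 0 \left(\frac{1}{-5} + 4\right) \left(-12\right) 58 = 0 \left(- \frac{1}{5} + 4\right) \left(-12\right) 58 = 0 \cdot \frac{19}{5} \left(-12\right) 58 = 0 \left(-12\right) 58 = 0 \cdot 58 = 0$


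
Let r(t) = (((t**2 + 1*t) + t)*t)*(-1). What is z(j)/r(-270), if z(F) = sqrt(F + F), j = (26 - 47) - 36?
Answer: I*sqrt(114)/19537200 ≈ 5.465e-7*I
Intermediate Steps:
j = -57 (j = -21 - 36 = -57)
z(F) = sqrt(2)*sqrt(F) (z(F) = sqrt(2*F) = sqrt(2)*sqrt(F))
r(t) = -t*(t**2 + 2*t) (r(t) = (((t**2 + t) + t)*t)*(-1) = (((t + t**2) + t)*t)*(-1) = ((t**2 + 2*t)*t)*(-1) = (t*(t**2 + 2*t))*(-1) = -t*(t**2 + 2*t))
z(j)/r(-270) = (sqrt(2)*sqrt(-57))/(((-270)**2*(-2 - 1*(-270)))) = (sqrt(2)*(I*sqrt(57)))/((72900*(-2 + 270))) = (I*sqrt(114))/((72900*268)) = (I*sqrt(114))/19537200 = (I*sqrt(114))*(1/19537200) = I*sqrt(114)/19537200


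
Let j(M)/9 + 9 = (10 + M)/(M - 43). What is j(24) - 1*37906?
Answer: -722059/19 ≈ -38003.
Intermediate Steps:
j(M) = -81 + 9*(10 + M)/(-43 + M) (j(M) = -81 + 9*((10 + M)/(M - 43)) = -81 + 9*((10 + M)/(-43 + M)) = -81 + 9*(10 + M)/(-43 + M))
j(24) - 1*37906 = 9*(397 - 8*24)/(-43 + 24) - 1*37906 = 9*(397 - 192)/(-19) - 37906 = 9*(-1/19)*205 - 37906 = -1845/19 - 37906 = -722059/19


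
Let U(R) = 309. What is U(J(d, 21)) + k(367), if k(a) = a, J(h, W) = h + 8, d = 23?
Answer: 676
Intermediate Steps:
J(h, W) = 8 + h
U(J(d, 21)) + k(367) = 309 + 367 = 676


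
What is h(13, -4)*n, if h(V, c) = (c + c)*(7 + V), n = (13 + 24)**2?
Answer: -219040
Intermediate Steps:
n = 1369 (n = 37**2 = 1369)
h(V, c) = 2*c*(7 + V) (h(V, c) = (2*c)*(7 + V) = 2*c*(7 + V))
h(13, -4)*n = (2*(-4)*(7 + 13))*1369 = (2*(-4)*20)*1369 = -160*1369 = -219040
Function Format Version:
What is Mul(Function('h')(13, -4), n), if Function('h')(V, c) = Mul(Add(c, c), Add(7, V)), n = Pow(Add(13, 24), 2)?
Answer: -219040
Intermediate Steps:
n = 1369 (n = Pow(37, 2) = 1369)
Function('h')(V, c) = Mul(2, c, Add(7, V)) (Function('h')(V, c) = Mul(Mul(2, c), Add(7, V)) = Mul(2, c, Add(7, V)))
Mul(Function('h')(13, -4), n) = Mul(Mul(2, -4, Add(7, 13)), 1369) = Mul(Mul(2, -4, 20), 1369) = Mul(-160, 1369) = -219040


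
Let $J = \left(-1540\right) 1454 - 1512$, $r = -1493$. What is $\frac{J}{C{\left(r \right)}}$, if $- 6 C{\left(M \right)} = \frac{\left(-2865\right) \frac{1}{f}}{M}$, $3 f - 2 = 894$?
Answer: $\frac{5994819346432}{2865} \approx 2.0924 \cdot 10^{9}$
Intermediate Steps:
$f = \frac{896}{3}$ ($f = \frac{2}{3} + \frac{1}{3} \cdot 894 = \frac{2}{3} + 298 = \frac{896}{3} \approx 298.67$)
$J = -2240672$ ($J = -2239160 - 1512 = -2240672$)
$C{\left(M \right)} = \frac{2865}{1792 M}$ ($C{\left(M \right)} = - \frac{- \frac{2865}{\frac{896}{3}} \frac{1}{M}}{6} = - \frac{\left(-2865\right) \frac{3}{896} \frac{1}{M}}{6} = - \frac{\left(- \frac{8595}{896}\right) \frac{1}{M}}{6} = \frac{2865}{1792 M}$)
$\frac{J}{C{\left(r \right)}} = - \frac{2240672}{\frac{2865}{1792} \frac{1}{-1493}} = - \frac{2240672}{\frac{2865}{1792} \left(- \frac{1}{1493}\right)} = - \frac{2240672}{- \frac{2865}{2675456}} = \left(-2240672\right) \left(- \frac{2675456}{2865}\right) = \frac{5994819346432}{2865}$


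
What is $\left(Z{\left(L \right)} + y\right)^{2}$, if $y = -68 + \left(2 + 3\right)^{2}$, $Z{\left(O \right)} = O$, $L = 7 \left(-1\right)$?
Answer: $2500$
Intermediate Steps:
$L = -7$
$y = -43$ ($y = -68 + 5^{2} = -68 + 25 = -43$)
$\left(Z{\left(L \right)} + y\right)^{2} = \left(-7 - 43\right)^{2} = \left(-50\right)^{2} = 2500$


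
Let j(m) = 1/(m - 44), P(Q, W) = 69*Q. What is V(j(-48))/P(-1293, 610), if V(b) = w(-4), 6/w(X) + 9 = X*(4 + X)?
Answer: 2/267651 ≈ 7.4724e-6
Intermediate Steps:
w(X) = 6/(-9 + X*(4 + X))
j(m) = 1/(-44 + m)
V(b) = -2/3 (V(b) = 6/(-9 + (-4)**2 + 4*(-4)) = 6/(-9 + 16 - 16) = 6/(-9) = 6*(-1/9) = -2/3)
V(j(-48))/P(-1293, 610) = -2/(3*(69*(-1293))) = -2/3/(-89217) = -2/3*(-1/89217) = 2/267651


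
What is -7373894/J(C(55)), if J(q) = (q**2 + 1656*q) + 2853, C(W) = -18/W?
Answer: -22306029350/6991209 ≈ -3190.6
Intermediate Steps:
J(q) = 2853 + q**2 + 1656*q
-7373894/J(C(55)) = -7373894/(2853 + (-18/55)**2 + 1656*(-18/55)) = -7373894/(2853 + 324/3025 - 29808/55) = -7373894/6991209/3025 = -7373894*3025/6991209 = -22306029350/6991209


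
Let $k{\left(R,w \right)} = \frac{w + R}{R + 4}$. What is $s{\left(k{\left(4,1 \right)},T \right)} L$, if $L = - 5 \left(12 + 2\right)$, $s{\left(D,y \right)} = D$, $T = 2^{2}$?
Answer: $- \frac{175}{4} \approx -43.75$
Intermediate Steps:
$T = 4$
$k{\left(R,w \right)} = \frac{R + w}{4 + R}$
$L = -70$ ($L = \left(-5\right) 14 = -70$)
$s{\left(k{\left(4,1 \right)},T \right)} L = \frac{4 + 1}{4 + 4} \left(-70\right) = \frac{1}{8} \cdot 5 \left(-70\right) = \frac{5}{8} \left(-70\right) = - \frac{175}{4}$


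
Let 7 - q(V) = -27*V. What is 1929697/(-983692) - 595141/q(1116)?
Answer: -643594578455/29647493188 ≈ -21.708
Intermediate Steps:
q(V) = 7 + 27*V (q(V) = 7 - (-27)*V = 7 + 27*V)
1929697/(-983692) - 595141/q(1116) = 1929697/(-983692) - 595141/(7 + 27*1116) = 1929697*(-1/983692) - 595141/(7 + 30132) = -1929697/983692 - 595141/30139 = -643594578455/29647493188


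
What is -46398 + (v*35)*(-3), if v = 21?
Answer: -48603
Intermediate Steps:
-46398 + (v*35)*(-3) = -46398 + (21*35)*(-3) = -46398 + 735*(-3) = -46398 - 2205 = -48603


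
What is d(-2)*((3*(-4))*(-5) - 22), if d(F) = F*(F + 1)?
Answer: 76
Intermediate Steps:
d(F) = F*(1 + F)
d(-2)*((3*(-4))*(-5) - 22) = (-2*(1 - 2))*((3*(-4))*(-5) - 22) = (-2*(-1))*(-12*(-5) - 22) = 2*(60 - 22) = 2*38 = 76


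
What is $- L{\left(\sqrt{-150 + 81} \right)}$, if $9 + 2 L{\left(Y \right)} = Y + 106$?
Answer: $- \frac{97}{2} - \frac{i \sqrt{69}}{2} \approx -48.5 - 4.1533 i$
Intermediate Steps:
$L{\left(Y \right)} = \frac{97}{2} + \frac{Y}{2}$ ($L{\left(Y \right)} = - \frac{9}{2} + \frac{Y + 106}{2} = - \frac{9}{2} + \frac{106 + Y}{2} = - \frac{9}{2} + \left(53 + \frac{Y}{2}\right) = \frac{97}{2} + \frac{Y}{2}$)
$- L{\left(\sqrt{-150 + 81} \right)} = - (\frac{97}{2} + \frac{\sqrt{-150 + 81}}{2}) = - (\frac{97}{2} + \frac{\sqrt{-69}}{2}) = - (\frac{97}{2} + \frac{i \sqrt{69}}{2}) = - \frac{97}{2} - \frac{i \sqrt{69}}{2}$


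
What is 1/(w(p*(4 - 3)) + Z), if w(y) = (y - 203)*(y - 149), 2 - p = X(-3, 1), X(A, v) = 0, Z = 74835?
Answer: 1/104382 ≈ 9.5802e-6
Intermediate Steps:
p = 2 (p = 2 - 1*0 = 2 + 0 = 2)
w(y) = (-203 + y)*(-149 + y)
1/(w(p*(4 - 3)) + Z) = 1/((30247 + (2*(4 - 3))² - 704*(4 - 3)) + 74835) = 1/((30247 + (2*1)² - 704) + 74835) = 1/((30247 + 2² - 352*2) + 74835) = 1/((30247 + 4 - 704) + 74835) = 1/(29547 + 74835) = 1/104382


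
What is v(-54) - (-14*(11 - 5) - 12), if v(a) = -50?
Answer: 46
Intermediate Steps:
v(-54) - (-14*(11 - 5) - 12) = -50 - (-14*(11 - 5) - 12) = -50 - (-14*6 - 12) = -50 - (-84 - 12) = -50 - 1*(-96) = -50 + 96 = 46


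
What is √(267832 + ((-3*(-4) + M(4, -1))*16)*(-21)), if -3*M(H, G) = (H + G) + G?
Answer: 6*√7334 ≈ 513.83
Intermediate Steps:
M(H, G) = -2*G/3 - H/3 (M(H, G) = -((H + G) + G)/3 = -((G + H) + G)/3 = -(H + 2*G)/3 = -2*G/3 - H/3)
√(267832 + ((-3*(-4) + M(4, -1))*16)*(-21)) = √(267832 + ((-3*(-4) + (-⅔*(-1) - ⅓*4))*16)*(-21)) = √(267832 + ((12 + (⅔ - 4/3))*16)*(-21)) = √(267832 + ((12 - ⅔)*16)*(-21)) = √(267832 + ((34/3)*16)*(-21)) = √(267832 + (544/3)*(-21)) = √(267832 - 3808) = √264024 = 6*√7334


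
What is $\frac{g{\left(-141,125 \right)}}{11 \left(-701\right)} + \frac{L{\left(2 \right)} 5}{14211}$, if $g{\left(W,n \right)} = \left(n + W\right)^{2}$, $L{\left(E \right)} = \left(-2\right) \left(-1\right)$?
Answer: $- \frac{3560906}{109581021} \approx -0.032496$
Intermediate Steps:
$L{\left(E \right)} = 2$
$g{\left(W,n \right)} = \left(W + n\right)^{2}$
$\frac{g{\left(-141,125 \right)}}{11 \left(-701\right)} + \frac{L{\left(2 \right)} 5}{14211} = \frac{\left(-141 + 125\right)^{2}}{11 \left(-701\right)} + \frac{2 \cdot 5}{14211} = \frac{\left(-16\right)^{2}}{-7711} + 10 \cdot \frac{1}{14211} = 256 \left(- \frac{1}{7711}\right) + \frac{10}{14211} = - \frac{256}{7711} + \frac{10}{14211} = - \frac{3560906}{109581021}$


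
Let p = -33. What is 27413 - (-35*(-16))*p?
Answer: 45893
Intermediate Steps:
27413 - (-35*(-16))*p = 27413 - (-35*(-16))*(-33) = 27413 - 560*(-33) = 27413 - 1*(-18480) = 27413 + 18480 = 45893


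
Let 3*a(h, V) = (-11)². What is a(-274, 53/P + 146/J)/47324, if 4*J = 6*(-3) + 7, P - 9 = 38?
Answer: 121/141972 ≈ 0.00085228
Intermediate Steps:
P = 47 (P = 9 + 38 = 47)
J = -11/4 (J = (6*(-3) + 7)/4 = (-18 + 7)/4 = (¼)*(-11) = -11/4 ≈ -2.7500)
a(h, V) = 121/3 (a(h, V) = (⅓)*(-11)² = (⅓)*121 = 121/3)
a(-274, 53/P + 146/J)/47324 = (121/3)/47324 = (121/3)*(1/47324) = 121/141972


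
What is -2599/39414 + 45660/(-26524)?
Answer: -467144779/261354234 ≈ -1.7874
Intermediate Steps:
-2599/39414 + 45660/(-26524) = -2599*1/39414 + 45660*(-1/26524) = -2599/39414 - 11415/6631 = -467144779/261354234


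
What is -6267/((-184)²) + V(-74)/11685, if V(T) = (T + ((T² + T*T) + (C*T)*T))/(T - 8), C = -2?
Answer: -3001173023/16219901760 ≈ -0.18503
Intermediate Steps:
V(T) = T/(-8 + T) (V(T) = (T + ((T² + T*T) + (-2*T)*T))/(T - 8) = (T + ((T² + T²) - 2*T²))/(-8 + T) = (T + (2*T² - 2*T²))/(-8 + T) = (T + 0)/(-8 + T) = T/(-8 + T))
-6267/((-184)²) + V(-74)/11685 = -6267/((-184)²) - 74/(-8 - 74)/11685 = -6267/33856 - 74/(-82)*(1/11685) = -6267*1/33856 - 74*(-1/82)*(1/11685) = -6267/33856 + (37/41)*(1/11685) = -6267/33856 + 37/479085 = -3001173023/16219901760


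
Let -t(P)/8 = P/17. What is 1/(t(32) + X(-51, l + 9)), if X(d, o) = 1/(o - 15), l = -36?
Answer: -714/10769 ≈ -0.066301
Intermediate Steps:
X(d, o) = 1/(-15 + o)
t(P) = -8*P/17
1/(t(32) + X(-51, l + 9)) = 1/(-8/17*32 + 1/(-15 + (-36 + 9))) = 1/(-256/17 + 1/(-15 - 27)) = 1/(-256/17 + 1/(-42)) = 1/(-256/17 - 1/42) = 1/(-10769/714) = -714/10769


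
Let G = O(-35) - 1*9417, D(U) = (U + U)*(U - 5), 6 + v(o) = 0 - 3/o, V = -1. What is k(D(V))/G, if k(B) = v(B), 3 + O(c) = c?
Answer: 5/7564 ≈ 0.00066103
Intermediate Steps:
v(o) = -6 - 3/o (v(o) = -6 + (0 - 3/o) = -6 - 3/o)
O(c) = -3 + c
D(U) = 2*U*(-5 + U) (D(U) = (2*U)*(-5 + U) = 2*U*(-5 + U))
k(B) = -6 - 3/B
G = -9455 (G = (-3 - 35) - 1*9417 = -38 - 9417 = -9455)
k(D(V))/G = (-6 - 3*(-1/(2*(-5 - 1))))/(-9455) = (-6 - 3/(2*(-1)*(-6)))*(-1/9455) = (-6 - 3/12)*(-1/9455) = (-6 - 3*1/12)*(-1/9455) = (-6 - ¼)*(-1/9455) = -25/4*(-1/9455) = 5/7564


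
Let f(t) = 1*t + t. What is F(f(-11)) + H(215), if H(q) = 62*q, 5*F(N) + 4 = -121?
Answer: 13305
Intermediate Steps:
f(t) = 2*t (f(t) = t + t = 2*t)
F(N) = -25 (F(N) = -4/5 + (1/5)*(-121) = -4/5 - 121/5 = -25)
F(f(-11)) + H(215) = -25 + 62*215 = -25 + 13330 = 13305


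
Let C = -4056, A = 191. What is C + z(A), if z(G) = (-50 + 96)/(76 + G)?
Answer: -1082906/267 ≈ -4055.8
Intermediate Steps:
z(G) = 46/(76 + G)
C + z(A) = -4056 + 46/(76 + 191) = -4056 + 46/267 = -1082906/267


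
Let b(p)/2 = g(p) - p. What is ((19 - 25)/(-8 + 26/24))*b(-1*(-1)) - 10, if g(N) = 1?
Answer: -10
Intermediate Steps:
b(p) = 2 - 2*p (b(p) = 2*(1 - p) = 2 - 2*p)
((19 - 25)/(-8 + 26/24))*b(-1*(-1)) - 10 = ((19 - 25)/(-8 + 26/24))*(2 - (-2)*(-1)) - 10 = (-6/(-8 + 26*(1/24)))*(2 - 2*1) - 10 = (-6/(-8 + 13/12))*(2 - 2) - 10 = -6/(-83/12)*0 - 10 = -6*(-12/83)*0 - 10 = (72/83)*0 - 10 = 0 - 10 = -10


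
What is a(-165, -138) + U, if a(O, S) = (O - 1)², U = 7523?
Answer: 35079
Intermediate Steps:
a(O, S) = (-1 + O)²
a(-165, -138) + U = (-1 - 165)² + 7523 = (-166)² + 7523 = 27556 + 7523 = 35079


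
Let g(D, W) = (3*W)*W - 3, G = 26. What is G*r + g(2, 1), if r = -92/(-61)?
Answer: 2392/61 ≈ 39.213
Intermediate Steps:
r = 92/61 (r = -92*(-1/61) = 92/61 ≈ 1.5082)
g(D, W) = -3 + 3*W² (g(D, W) = 3*W² - 3 = -3 + 3*W²)
G*r + g(2, 1) = 26*(92/61) + (-3 + 3*1²) = 2392/61 + (-3 + 3*1) = 2392/61 + (-3 + 3) = 2392/61 + 0 = 2392/61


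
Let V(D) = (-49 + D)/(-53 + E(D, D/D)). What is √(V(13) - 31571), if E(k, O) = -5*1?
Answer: I*√26550689/29 ≈ 177.68*I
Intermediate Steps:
E(k, O) = -5
V(D) = 49/58 - D/58 (V(D) = (-49 + D)/(-53 - 5) = (-49 + D)/(-58) = (-49 + D)*(-1/58) = 49/58 - D/58)
√(V(13) - 31571) = √((49/58 - 1/58*13) - 31571) = √((49/58 - 13/58) - 31571) = √(18/29 - 31571) = √(-915541/29) = I*√26550689/29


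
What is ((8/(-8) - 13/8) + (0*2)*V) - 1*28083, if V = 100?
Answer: -224685/8 ≈ -28086.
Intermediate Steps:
((8/(-8) - 13/8) + (0*2)*V) - 1*28083 = ((8/(-8) - 13/8) + (0*2)*100) - 1*28083 = ((8*(-⅛) - 13*⅛) + 0*100) - 28083 = ((-1 - 13/8) + 0) - 28083 = (-21/8 + 0) - 28083 = -21/8 - 28083 = -224685/8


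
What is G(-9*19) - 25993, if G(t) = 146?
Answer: -25847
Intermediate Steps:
G(-9*19) - 25993 = 146 - 25993 = -25847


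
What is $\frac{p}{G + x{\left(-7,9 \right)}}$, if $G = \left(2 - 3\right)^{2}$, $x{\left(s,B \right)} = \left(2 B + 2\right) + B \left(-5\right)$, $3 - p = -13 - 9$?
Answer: $- \frac{25}{24} \approx -1.0417$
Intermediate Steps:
$p = 25$ ($p = 3 - \left(-13 - 9\right) = 3 - -22 = 3 + 22 = 25$)
$x{\left(s,B \right)} = 2 - 3 B$ ($x{\left(s,B \right)} = \left(2 + 2 B\right) - 5 B = 2 - 3 B$)
$G = 1$ ($G = \left(-1\right)^{2} = 1$)
$\frac{p}{G + x{\left(-7,9 \right)}} = \frac{1}{1 + \left(2 - 27\right)} 25 = \frac{1}{1 - 25} \cdot 25 = \frac{1}{-24} \cdot 25 = \left(- \frac{1}{24}\right) 25 = - \frac{25}{24}$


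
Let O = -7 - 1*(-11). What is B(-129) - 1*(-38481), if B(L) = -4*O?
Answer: 38465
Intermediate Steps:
O = 4 (O = -7 + 11 = 4)
B(L) = -16 (B(L) = -4*4 = -16)
B(-129) - 1*(-38481) = -16 - 1*(-38481) = -16 + 38481 = 38465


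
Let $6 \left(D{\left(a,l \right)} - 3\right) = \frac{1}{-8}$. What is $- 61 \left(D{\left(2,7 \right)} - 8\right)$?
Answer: $\frac{14701}{48} \approx 306.27$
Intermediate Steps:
$D{\left(a,l \right)} = \frac{143}{48}$ ($D{\left(a,l \right)} = 3 + \frac{1}{6 \left(-8\right)} = 3 + \frac{1}{6} \left(- \frac{1}{8}\right) = 3 - \frac{1}{48} = \frac{143}{48}$)
$- 61 \left(D{\left(2,7 \right)} - 8\right) = - 61 \left(\frac{143}{48} - 8\right) = \left(-61\right) \left(- \frac{241}{48}\right) = \frac{14701}{48}$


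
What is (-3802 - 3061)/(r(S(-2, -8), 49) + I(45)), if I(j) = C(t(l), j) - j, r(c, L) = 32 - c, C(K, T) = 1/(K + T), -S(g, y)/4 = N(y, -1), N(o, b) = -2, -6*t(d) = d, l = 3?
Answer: 610807/1867 ≈ 327.16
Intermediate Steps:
t(d) = -d/6
S(g, y) = 8 (S(g, y) = -4*(-2) = 8)
I(j) = 1/(-1/2 + j) - j (I(j) = 1/(-1/6*3 + j) - j = 1/(-1/2 + j) - j)
(-3802 - 3061)/(r(S(-2, -8), 49) + I(45)) = (-3802 - 3061)/((32 - 1*8) + (1/(-1/2 + 45) - 1*45)) = -6863/((32 - 8) + (1/(89/2) - 45)) = -6863/(24 + (2/89 - 45)) = -6863/(24 - 4003/89) = -6863/(-1867/89) = -6863*(-89/1867) = 610807/1867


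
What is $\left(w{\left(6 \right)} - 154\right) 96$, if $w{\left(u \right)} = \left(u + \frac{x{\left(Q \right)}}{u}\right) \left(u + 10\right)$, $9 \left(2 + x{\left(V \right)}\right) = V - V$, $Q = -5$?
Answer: $-6080$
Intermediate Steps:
$x{\left(V \right)} = -2$ ($x{\left(V \right)} = -2 + \frac{V - V}{9} = -2 + \frac{1}{9} \cdot 0 = -2 + 0 = -2$)
$w{\left(u \right)} = \left(10 + u\right) \left(u - \frac{2}{u}\right)$ ($w{\left(u \right)} = \left(u - \frac{2}{u}\right) \left(u + 10\right) = \left(u - \frac{2}{u}\right) \left(10 + u\right) = \left(10 + u\right) \left(u - \frac{2}{u}\right)$)
$\left(w{\left(6 \right)} - 154\right) 96 = \left(\left(-2 + 6^{2} - \frac{20}{6} + 10 \cdot 6\right) - 154\right) 96 = \left(\left(-2 + 36 - \frac{10}{3} + 60\right) - 154\right) 96 = \left(\frac{272}{3} - 154\right) 96 = \left(- \frac{190}{3}\right) 96 = -6080$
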